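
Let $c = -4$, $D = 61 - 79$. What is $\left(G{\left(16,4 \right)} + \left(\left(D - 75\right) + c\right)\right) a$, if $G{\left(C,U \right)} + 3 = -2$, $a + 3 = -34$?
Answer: $3774$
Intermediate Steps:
$a = -37$ ($a = -3 - 34 = -37$)
$G{\left(C,U \right)} = -5$ ($G{\left(C,U \right)} = -3 - 2 = -5$)
$D = -18$
$\left(G{\left(16,4 \right)} + \left(\left(D - 75\right) + c\right)\right) a = \left(-5 - 97\right) \left(-37\right) = \left(-102\right) \left(-37\right) = 3774$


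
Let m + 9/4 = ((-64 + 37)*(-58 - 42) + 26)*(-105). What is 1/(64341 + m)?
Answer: -4/887565 ≈ -4.5067e-6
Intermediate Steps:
m = -1144929/4 (m = -9/4 + ((-64 + 37)*(-58 - 42) + 26)*(-105) = -9/4 + (-27*(-100) + 26)*(-105) = -9/4 + (2700 + 26)*(-105) = -9/4 + 2726*(-105) = -9/4 - 286230 = -1144929/4 ≈ -2.8623e+5)
1/(64341 + m) = 1/(64341 - 1144929/4) = 1/(-887565/4) = -4/887565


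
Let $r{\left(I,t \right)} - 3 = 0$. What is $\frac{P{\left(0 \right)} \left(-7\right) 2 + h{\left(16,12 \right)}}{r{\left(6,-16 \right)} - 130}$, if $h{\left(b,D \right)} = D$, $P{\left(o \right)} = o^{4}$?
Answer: $- \frac{12}{127} \approx -0.094488$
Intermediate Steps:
$r{\left(I,t \right)} = 3$ ($r{\left(I,t \right)} = 3 + 0 = 3$)
$\frac{P{\left(0 \right)} \left(-7\right) 2 + h{\left(16,12 \right)}}{r{\left(6,-16 \right)} - 130} = \frac{0^{4} \left(-7\right) 2 + 12}{3 - 130} = \frac{0 \left(-7\right) 2 + 12}{-127} = \left(0 \cdot 2 + 12\right) \left(- \frac{1}{127}\right) = \left(0 + 12\right) \left(- \frac{1}{127}\right) = 12 \left(- \frac{1}{127}\right) = - \frac{12}{127}$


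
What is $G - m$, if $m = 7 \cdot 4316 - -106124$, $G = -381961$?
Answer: $-518297$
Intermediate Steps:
$m = 136336$ ($m = 30212 + 106124 = 136336$)
$G - m = -381961 - 136336 = -518297$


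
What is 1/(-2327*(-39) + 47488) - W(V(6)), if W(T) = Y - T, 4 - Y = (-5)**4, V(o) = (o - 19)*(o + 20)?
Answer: 39122204/138241 ≈ 283.00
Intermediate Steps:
V(o) = (-19 + o)*(20 + o)
Y = -621 (Y = 4 - 1*(-5)**4 = 4 - 1*625 = 4 - 625 = -621)
W(T) = -621 - T
1/(-2327*(-39) + 47488) - W(V(6)) = 1/(-2327*(-39) + 47488) - (-621 - (-380 + 6 + 6**2)) = 1/(90753 + 47488) - (-621 - (-380 + 6 + 36)) = 1/138241 - (-621 - 1*(-338)) = 1/138241 - (-621 + 338) = 1/138241 - 1*(-283) = 1/138241 + 283 = 39122204/138241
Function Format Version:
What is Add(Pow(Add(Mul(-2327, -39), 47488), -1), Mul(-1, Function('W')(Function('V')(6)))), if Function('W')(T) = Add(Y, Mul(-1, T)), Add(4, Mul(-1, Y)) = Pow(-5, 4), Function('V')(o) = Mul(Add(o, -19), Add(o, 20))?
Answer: Rational(39122204, 138241) ≈ 283.00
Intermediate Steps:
Function('V')(o) = Mul(Add(-19, o), Add(20, o))
Y = -621 (Y = Add(4, Mul(-1, Pow(-5, 4))) = Add(4, Mul(-1, 625)) = Add(4, -625) = -621)
Function('W')(T) = Add(-621, Mul(-1, T))
Add(Pow(Add(Mul(-2327, -39), 47488), -1), Mul(-1, Function('W')(Function('V')(6)))) = Add(Pow(Add(Mul(-2327, -39), 47488), -1), Mul(-1, Add(-621, Mul(-1, Add(-380, 6, Pow(6, 2)))))) = Add(Pow(Add(90753, 47488), -1), Mul(-1, Add(-621, Mul(-1, Add(-380, 6, 36))))) = Add(Pow(138241, -1), Mul(-1, Add(-621, Mul(-1, -338)))) = Add(Rational(1, 138241), Mul(-1, Add(-621, 338))) = Add(Rational(1, 138241), Mul(-1, -283)) = Add(Rational(1, 138241), 283) = Rational(39122204, 138241)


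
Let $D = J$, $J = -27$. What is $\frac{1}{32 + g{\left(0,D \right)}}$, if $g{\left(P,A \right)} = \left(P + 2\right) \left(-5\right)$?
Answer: $\frac{1}{22} \approx 0.045455$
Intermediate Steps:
$D = -27$
$g{\left(P,A \right)} = -10 - 5 P$ ($g{\left(P,A \right)} = \left(2 + P\right) \left(-5\right) = -10 - 5 P$)
$\frac{1}{32 + g{\left(0,D \right)}} = \frac{1}{32 - 10} = \frac{1}{22}$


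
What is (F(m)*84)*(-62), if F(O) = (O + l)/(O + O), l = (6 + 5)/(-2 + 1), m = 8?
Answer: 1953/2 ≈ 976.50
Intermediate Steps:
l = -11 (l = 11/(-1) = 11*(-1) = -11)
F(O) = (-11 + O)/(2*O) (F(O) = (O - 11)/(O + O) = (-11 + O)/((2*O)) = (-11 + O)*(1/(2*O)) = (-11 + O)/(2*O))
(F(m)*84)*(-62) = (((1/2)*(-11 + 8)/8)*84)*(-62) = (((1/2)*(1/8)*(-3))*84)*(-62) = -3/16*84*(-62) = -63/4*(-62) = 1953/2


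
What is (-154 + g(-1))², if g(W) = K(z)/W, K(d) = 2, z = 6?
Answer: 24336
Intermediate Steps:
g(W) = 2/W
(-154 + g(-1))² = (-154 + 2/(-1))² = (-154 + 2*(-1))² = (-154 - 2)² = (-156)² = 24336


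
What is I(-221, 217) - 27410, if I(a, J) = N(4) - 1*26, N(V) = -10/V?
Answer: -54877/2 ≈ -27439.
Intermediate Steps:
I(a, J) = -57/2 (I(a, J) = -10/4 - 1*26 = -10*1/4 - 26 = -5/2 - 26 = -57/2)
I(-221, 217) - 27410 = -57/2 - 27410 = -54877/2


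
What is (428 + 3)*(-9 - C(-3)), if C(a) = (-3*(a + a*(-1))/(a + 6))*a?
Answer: -3879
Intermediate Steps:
C(a) = 0 (C(a) = (-3*(a - a)/(6 + a))*a = (-0/(6 + a))*a = (-3*0)*a = 0*a = 0)
(428 + 3)*(-9 - C(-3)) = (428 + 3)*(-9 - 1*0) = 431*(-9 + 0) = 431*(-9) = -3879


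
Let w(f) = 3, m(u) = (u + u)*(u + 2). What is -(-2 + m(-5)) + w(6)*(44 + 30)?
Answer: 194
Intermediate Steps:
m(u) = 2*u*(2 + u) (m(u) = (2*u)*(2 + u) = 2*u*(2 + u))
-(-2 + m(-5)) + w(6)*(44 + 30) = -(-2 + 2*(-5)*(2 - 5)) + 3*(44 + 30) = -(-2 + 2*(-5)*(-3)) + 3*74 = -(-2 + 30) + 222 = -1*28 + 222 = -28 + 222 = 194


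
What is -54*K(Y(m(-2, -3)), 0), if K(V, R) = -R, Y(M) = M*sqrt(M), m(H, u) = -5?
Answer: 0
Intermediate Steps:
Y(M) = M**(3/2)
-54*K(Y(m(-2, -3)), 0) = -(-54)*0 = -54*0 = 0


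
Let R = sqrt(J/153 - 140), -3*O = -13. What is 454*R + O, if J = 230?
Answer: 13/3 + 454*I*sqrt(360230)/51 ≈ 4.3333 + 5342.9*I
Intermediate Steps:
O = 13/3 (O = -1/3*(-13) = 13/3 ≈ 4.3333)
R = I*sqrt(360230)/51 (R = sqrt(230/153 - 140) = sqrt(-21190/153) = I*sqrt(360230)/51 ≈ 11.768*I)
454*R + O = 454*(I*sqrt(360230)/51) + 13/3 = 454*I*sqrt(360230)/51 + 13/3 = 13/3 + 454*I*sqrt(360230)/51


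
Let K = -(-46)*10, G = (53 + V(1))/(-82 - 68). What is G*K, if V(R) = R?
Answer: -828/5 ≈ -165.60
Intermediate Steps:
G = -9/25 (G = (53 + 1)/(-82 - 68) = 54/(-150) = 54*(-1/150) = -9/25 ≈ -0.36000)
K = 460 (K = -1*(-460) = 460)
G*K = -9/25*460 = -828/5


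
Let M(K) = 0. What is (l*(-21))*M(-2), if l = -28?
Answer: 0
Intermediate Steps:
(l*(-21))*M(-2) = -28*(-21)*0 = 588*0 = 0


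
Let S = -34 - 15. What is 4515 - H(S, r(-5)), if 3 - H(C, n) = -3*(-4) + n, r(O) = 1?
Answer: 4525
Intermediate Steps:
S = -49
H(C, n) = -9 - n (H(C, n) = 3 - (-3*(-4) + n) = 3 - (12 + n) = 3 + (-12 - n) = -9 - n)
4515 - H(S, r(-5)) = 4515 - (-9 - 1*1) = 4515 - (-9 - 1) = 4515 - 1*(-10) = 4515 + 10 = 4525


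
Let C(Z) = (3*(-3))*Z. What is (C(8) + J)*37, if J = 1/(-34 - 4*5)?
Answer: -143893/54 ≈ -2664.7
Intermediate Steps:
C(Z) = -9*Z
J = -1/54 (J = 1/(-34 - 20) = 1/(-54) = -1/54 ≈ -0.018519)
(C(8) + J)*37 = (-9*8 - 1/54)*37 = (-72 - 1/54)*37 = -3889/54*37 = -143893/54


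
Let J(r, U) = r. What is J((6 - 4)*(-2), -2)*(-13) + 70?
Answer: 122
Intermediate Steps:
J((6 - 4)*(-2), -2)*(-13) + 70 = ((6 - 4)*(-2))*(-13) + 70 = (2*(-2))*(-13) + 70 = -4*(-13) + 70 = 52 + 70 = 122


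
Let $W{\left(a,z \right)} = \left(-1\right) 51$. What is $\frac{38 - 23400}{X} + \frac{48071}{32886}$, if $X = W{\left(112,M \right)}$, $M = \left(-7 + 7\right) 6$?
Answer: $\frac{256911451}{559062} \approx 459.54$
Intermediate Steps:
$M = 0$ ($M = 0 \cdot 6 = 0$)
$W{\left(a,z \right)} = -51$
$X = -51$
$\frac{38 - 23400}{X} + \frac{48071}{32886} = \frac{38 - 23400}{-51} + \frac{48071}{32886} = \left(-23362\right) \left(- \frac{1}{51}\right) + 48071 \cdot \frac{1}{32886} = \frac{23362}{51} + \frac{48071}{32886} = \frac{256911451}{559062}$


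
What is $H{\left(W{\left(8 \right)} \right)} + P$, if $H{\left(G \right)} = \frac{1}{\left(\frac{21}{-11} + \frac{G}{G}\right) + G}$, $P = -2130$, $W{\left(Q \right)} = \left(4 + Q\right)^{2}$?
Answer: $- \frac{3352609}{1574} \approx -2130.0$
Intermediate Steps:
$H{\left(G \right)} = \frac{1}{- \frac{10}{11} + G}$ ($H{\left(G \right)} = \frac{1}{\left(21 \left(- \frac{1}{11}\right) + 1\right) + G} = \frac{1}{\left(- \frac{21}{11} + 1\right) + G} = \frac{1}{- \frac{10}{11} + G}$)
$H{\left(W{\left(8 \right)} \right)} + P = \frac{11}{-10 + 11 \left(4 + 8\right)^{2}} - 2130 = \frac{11}{-10 + 11 \cdot 12^{2}} - 2130 = \frac{11}{-10 + 11 \cdot 144} - 2130 = \frac{11}{-10 + 1584} - 2130 = \frac{11}{1574} - 2130 = - \frac{3352609}{1574}$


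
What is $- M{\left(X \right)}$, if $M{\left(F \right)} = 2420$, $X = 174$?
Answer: $-2420$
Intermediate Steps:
$- M{\left(X \right)} = \left(-1\right) 2420 = -2420$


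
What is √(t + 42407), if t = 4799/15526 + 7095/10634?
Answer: √72250364328997660351/41275871 ≈ 205.93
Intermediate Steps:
t = 40297384/41275871 (t = 4799*(1/15526) + 7095*(1/10634) = 4799/15526 + 7095/10634 = 40297384/41275871 ≈ 0.97629)
√(t + 42407) = √(40297384/41275871 + 42407) = √(1750426158881/41275871) = √72250364328997660351/41275871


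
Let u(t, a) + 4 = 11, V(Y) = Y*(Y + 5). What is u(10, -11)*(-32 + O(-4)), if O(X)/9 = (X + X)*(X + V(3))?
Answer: -10304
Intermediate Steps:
V(Y) = Y*(5 + Y)
u(t, a) = 7 (u(t, a) = -4 + 11 = 7)
O(X) = 18*X*(24 + X) (O(X) = 9*((X + X)*(X + 3*(5 + 3))) = 9*((2*X)*(X + 3*8)) = 9*((2*X)*(X + 24)) = 9*((2*X)*(24 + X)) = 9*(2*X*(24 + X)) = 18*X*(24 + X))
u(10, -11)*(-32 + O(-4)) = 7*(-32 + 18*(-4)*(24 - 4)) = 7*(-32 + 18*(-4)*20) = 7*(-32 - 1440) = 7*(-1472) = -10304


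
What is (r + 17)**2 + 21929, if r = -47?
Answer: 22829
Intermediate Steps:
(r + 17)**2 + 21929 = (-47 + 17)**2 + 21929 = (-30)**2 + 21929 = 900 + 21929 = 22829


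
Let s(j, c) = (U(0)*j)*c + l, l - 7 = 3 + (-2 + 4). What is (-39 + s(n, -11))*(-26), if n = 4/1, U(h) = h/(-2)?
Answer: 702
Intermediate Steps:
U(h) = -h/2 (U(h) = h*(-1/2) = -h/2)
l = 12 (l = 7 + (3 + (-2 + 4)) = 7 + (3 + 2) = 7 + 5 = 12)
n = 4 (n = 4*1 = 4)
s(j, c) = 12 (s(j, c) = ((-1/2*0)*j)*c + 12 = (0*j)*c + 12 = 0*c + 12 = 0 + 12 = 12)
(-39 + s(n, -11))*(-26) = (-39 + 12)*(-26) = -27*(-26) = 702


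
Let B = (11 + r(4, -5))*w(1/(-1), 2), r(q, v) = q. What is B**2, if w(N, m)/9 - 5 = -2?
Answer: 164025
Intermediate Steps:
w(N, m) = 27 (w(N, m) = 45 + 9*(-2) = 45 - 18 = 27)
B = 405 (B = (11 + 4)*27 = 15*27 = 405)
B**2 = 405**2 = 164025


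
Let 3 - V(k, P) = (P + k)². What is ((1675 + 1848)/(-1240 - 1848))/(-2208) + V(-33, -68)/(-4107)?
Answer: 23182511051/9334258176 ≈ 2.4836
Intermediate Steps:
V(k, P) = 3 - (P + k)²
((1675 + 1848)/(-1240 - 1848))/(-2208) + V(-33, -68)/(-4107) = ((1675 + 1848)/(-1240 - 1848))/(-2208) + (3 - (-68 - 33)²)/(-4107) = (3523/(-3088))*(-1/2208) + (3 - 1*(-101)²)*(-1/4107) = (3523*(-1/3088))*(-1/2208) + (3 - 1*10201)*(-1/4107) = -3523/3088*(-1/2208) + (3 - 10201)*(-1/4107) = 3523/6818304 - 10198*(-1/4107) = 3523/6818304 + 10198/4107 = 23182511051/9334258176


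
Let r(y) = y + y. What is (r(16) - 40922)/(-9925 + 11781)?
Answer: -705/32 ≈ -22.031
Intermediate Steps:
r(y) = 2*y
(r(16) - 40922)/(-9925 + 11781) = (2*16 - 40922)/(-9925 + 11781) = (32 - 40922)/1856 = -40890*1/1856 = -705/32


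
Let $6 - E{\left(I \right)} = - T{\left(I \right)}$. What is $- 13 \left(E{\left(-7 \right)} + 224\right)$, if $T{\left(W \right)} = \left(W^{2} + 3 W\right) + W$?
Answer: $-3263$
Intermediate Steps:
$T{\left(W \right)} = W^{2} + 4 W$
$E{\left(I \right)} = 6 + I \left(4 + I\right)$ ($E{\left(I \right)} = 6 - - I \left(4 + I\right) = 6 + I \left(4 + I\right)$)
$- 13 \left(E{\left(-7 \right)} + 224\right) = - 13 \left(\left(6 - 7 \left(4 - 7\right)\right) + 224\right) = - 13 \left(\left(6 - -21\right) + 224\right) = - 13 \left(\left(6 + 21\right) + 224\right) = - 13 \left(27 + 224\right) = \left(-13\right) 251 = -3263$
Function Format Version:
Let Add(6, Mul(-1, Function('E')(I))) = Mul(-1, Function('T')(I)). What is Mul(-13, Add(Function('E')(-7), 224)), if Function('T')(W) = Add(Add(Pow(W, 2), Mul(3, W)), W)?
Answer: -3263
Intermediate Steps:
Function('T')(W) = Add(Pow(W, 2), Mul(4, W))
Function('E')(I) = Add(6, Mul(I, Add(4, I))) (Function('E')(I) = Add(6, Mul(-1, Mul(-1, Mul(I, Add(4, I))))) = Add(6, Mul(-1, Mul(-1, I, Add(4, I)))) = Add(6, Mul(I, Add(4, I))))
Mul(-13, Add(Function('E')(-7), 224)) = Mul(-13, Add(Add(6, Mul(-7, Add(4, -7))), 224)) = Mul(-13, Add(Add(6, Mul(-7, -3)), 224)) = Mul(-13, Add(Add(6, 21), 224)) = Mul(-13, Add(27, 224)) = Mul(-13, 251) = -3263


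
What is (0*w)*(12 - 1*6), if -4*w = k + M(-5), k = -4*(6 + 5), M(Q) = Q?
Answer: 0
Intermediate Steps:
k = -44 (k = -4*11 = -44)
w = 49/4 (w = -(-44 - 5)/4 = -1/4*(-49) = 49/4 ≈ 12.250)
(0*w)*(12 - 1*6) = (0*(49/4))*(12 - 1*6) = 0*(12 - 6) = 0*6 = 0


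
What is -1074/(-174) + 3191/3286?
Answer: 680733/95294 ≈ 7.1435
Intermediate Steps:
-1074/(-174) + 3191/3286 = -1074*(-1/174) + 3191*(1/3286) = 179/29 + 3191/3286 = 680733/95294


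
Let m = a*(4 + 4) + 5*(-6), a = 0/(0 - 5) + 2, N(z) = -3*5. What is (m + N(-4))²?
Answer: 841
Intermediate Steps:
N(z) = -15
a = 2 (a = 0/(-5) + 2 = 0*(-⅕) + 2 = 0 + 2 = 2)
m = -14 (m = 2*(4 + 4) + 5*(-6) = 2*8 - 30 = 16 - 30 = -14)
(m + N(-4))² = (-14 - 15)² = (-29)² = 841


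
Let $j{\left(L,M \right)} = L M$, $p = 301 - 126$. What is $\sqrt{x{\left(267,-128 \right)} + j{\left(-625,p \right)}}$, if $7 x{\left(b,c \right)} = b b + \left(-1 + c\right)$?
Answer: $\frac{i \sqrt{4861255}}{7} \approx 314.98 i$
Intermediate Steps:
$x{\left(b,c \right)} = - \frac{1}{7} + \frac{c}{7} + \frac{b^{2}}{7}$ ($x{\left(b,c \right)} = \frac{b b + \left(-1 + c\right)}{7} = \frac{b^{2} + \left(-1 + c\right)}{7} = \frac{-1 + c + b^{2}}{7} = - \frac{1}{7} + \frac{c}{7} + \frac{b^{2}}{7}$)
$p = 175$ ($p = 301 - 126 = 175$)
$\sqrt{x{\left(267,-128 \right)} + j{\left(-625,p \right)}} = \sqrt{\left(- \frac{1}{7} + \frac{1}{7} \left(-128\right) + \frac{267^{2}}{7}\right) - 109375} = \sqrt{\left(- \frac{1}{7} - \frac{128}{7} + \frac{1}{7} \cdot 71289\right) - 109375} = \sqrt{\left(- \frac{1}{7} - \frac{128}{7} + \frac{71289}{7}\right) - 109375} = \sqrt{\frac{71160}{7} - 109375} = \sqrt{- \frac{694465}{7}} = \frac{i \sqrt{4861255}}{7}$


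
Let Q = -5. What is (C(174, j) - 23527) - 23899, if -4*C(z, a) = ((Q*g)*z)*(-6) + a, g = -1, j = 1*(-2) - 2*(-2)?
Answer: -92243/2 ≈ -46122.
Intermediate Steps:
j = 2 (j = -2 + 4 = 2)
C(z, a) = -a/4 + 15*z/2 (C(z, a) = -(((-5*(-1))*z)*(-6) + a)/4 = -((5*z)*(-6) + a)/4 = -(-30*z + a)/4 = -(a - 30*z)/4 = -a/4 + 15*z/2)
(C(174, j) - 23527) - 23899 = ((-¼*2 + (15/2)*174) - 23527) - 23899 = ((-½ + 1305) - 23527) - 23899 = (2609/2 - 23527) - 23899 = -44445/2 - 23899 = -92243/2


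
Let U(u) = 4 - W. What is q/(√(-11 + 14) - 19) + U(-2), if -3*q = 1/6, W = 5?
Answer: -6425/6444 + √3/6444 ≈ -0.99678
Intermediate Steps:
q = -1/18 (q = -⅓/6 = -⅓*⅙ = -1/18 ≈ -0.055556)
U(u) = -1 (U(u) = 4 - 1*5 = 4 - 5 = -1)
q/(√(-11 + 14) - 19) + U(-2) = -1/18/(√(-11 + 14) - 19) - 1 = -1/18/(√3 - 19) - 1 = -1/18/(-19 + √3) - 1 = -1/(18*(-19 + √3)) - 1 = -1 - 1/(18*(-19 + √3))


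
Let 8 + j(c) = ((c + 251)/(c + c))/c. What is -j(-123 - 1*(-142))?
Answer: 2753/361 ≈ 7.6260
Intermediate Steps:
j(c) = -8 + (251 + c)/(2*c²) (j(c) = -8 + ((c + 251)/(c + c))/c = -8 + ((251 + c)/((2*c)))/c = -8 + ((251 + c)*(1/(2*c)))/c = -8 + ((251 + c)/(2*c))/c = -8 + (251 + c)/(2*c²))
-j(-123 - 1*(-142)) = -(251 + (-123 - 1*(-142)) - 16*(-123 - 1*(-142))²)/(2*(-123 - 1*(-142))²) = -(251 + (-123 + 142) - 16*(-123 + 142)²)/(2*(-123 + 142)²) = -(251 + 19 - 16*19²)/(2*19²) = -(251 + 19 - 16*361)/(2*361) = -(251 + 19 - 5776)/(2*361) = -(-5506)/(2*361) = -1*(-2753/361) = 2753/361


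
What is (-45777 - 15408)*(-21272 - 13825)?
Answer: 2147409945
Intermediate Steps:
(-45777 - 15408)*(-21272 - 13825) = -61185*(-35097) = 2147409945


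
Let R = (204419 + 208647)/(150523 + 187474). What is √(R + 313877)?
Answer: √35858067063337695/337997 ≈ 560.25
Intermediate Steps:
R = 413066/337997 ≈ 1.2221
√(R + 313877) = √(413066/337997 + 313877) = √(106089897435/337997) = √35858067063337695/337997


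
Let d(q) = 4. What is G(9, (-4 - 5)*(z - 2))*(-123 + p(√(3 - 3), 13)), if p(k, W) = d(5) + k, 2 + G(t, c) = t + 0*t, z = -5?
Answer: -833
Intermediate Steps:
G(t, c) = -2 + t (G(t, c) = -2 + (t + 0*t) = -2 + (t + 0) = -2 + t)
p(k, W) = 4 + k
G(9, (-4 - 5)*(z - 2))*(-123 + p(√(3 - 3), 13)) = (-2 + 9)*(-123 + (4 + √(3 - 3))) = 7*(-123 + (4 + √0)) = 7*(-123 + (4 + 0)) = 7*(-123 + 4) = 7*(-119) = -833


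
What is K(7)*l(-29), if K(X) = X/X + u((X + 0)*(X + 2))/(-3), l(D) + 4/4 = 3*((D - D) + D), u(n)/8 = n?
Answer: 14696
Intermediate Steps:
u(n) = 8*n
l(D) = -1 + 3*D (l(D) = -1 + 3*((D - D) + D) = -1 + 3*(0 + D) = -1 + 3*D)
K(X) = 1 - 8*X*(2 + X)/3 (K(X) = X/X + (8*((X + 0)*(X + 2)))/(-3) = 1 + (8*(X*(2 + X)))*(-⅓) = 1 + (8*X*(2 + X))*(-⅓) = 1 - 8*X*(2 + X)/3)
K(7)*l(-29) = (1 - 8/3*7*(2 + 7))*(-1 + 3*(-29)) = (1 - 8/3*7*9)*(-1 - 87) = (1 - 168)*(-88) = -167*(-88) = 14696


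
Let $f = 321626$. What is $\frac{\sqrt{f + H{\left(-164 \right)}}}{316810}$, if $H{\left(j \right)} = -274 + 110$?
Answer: $\frac{3 \sqrt{35718}}{316810} \approx 0.0017896$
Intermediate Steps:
$H{\left(j \right)} = -164$
$\frac{\sqrt{f + H{\left(-164 \right)}}}{316810} = \frac{\sqrt{321626 - 164}}{316810} = \sqrt{321462} \cdot \frac{1}{316810} = 3 \sqrt{35718} \cdot \frac{1}{316810} = \frac{3 \sqrt{35718}}{316810}$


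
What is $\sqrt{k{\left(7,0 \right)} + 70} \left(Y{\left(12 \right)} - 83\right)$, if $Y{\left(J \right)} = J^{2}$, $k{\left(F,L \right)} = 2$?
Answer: $366 \sqrt{2} \approx 517.6$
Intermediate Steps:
$\sqrt{k{\left(7,0 \right)} + 70} \left(Y{\left(12 \right)} - 83\right) = \sqrt{2 + 70} \left(12^{2} - 83\right) = \sqrt{72} \left(144 - 83\right) = 6 \sqrt{2} \cdot 61 = 366 \sqrt{2}$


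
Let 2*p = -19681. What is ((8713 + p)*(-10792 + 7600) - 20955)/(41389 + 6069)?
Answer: 3578025/47458 ≈ 75.394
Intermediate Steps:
p = -19681/2 (p = (½)*(-19681) = -19681/2 ≈ -9840.5)
((8713 + p)*(-10792 + 7600) - 20955)/(41389 + 6069) = ((8713 - 19681/2)*(-10792 + 7600) - 20955)/(41389 + 6069) = (-2255/2*(-3192) - 20955)/47458 = (3598980 - 20955)*(1/47458) = 3578025*(1/47458) = 3578025/47458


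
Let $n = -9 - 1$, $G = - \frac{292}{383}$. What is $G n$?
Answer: $\frac{2920}{383} \approx 7.624$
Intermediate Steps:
$G = - \frac{292}{383}$ ($G = \left(-292\right) \frac{1}{383} = - \frac{292}{383} \approx -0.7624$)
$n = -10$ ($n = -9 - 1 = -10$)
$G n = \left(- \frac{292}{383}\right) \left(-10\right) = \frac{2920}{383}$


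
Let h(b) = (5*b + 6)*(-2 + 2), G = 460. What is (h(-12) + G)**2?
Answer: 211600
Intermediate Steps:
h(b) = 0 (h(b) = (6 + 5*b)*0 = 0)
(h(-12) + G)**2 = (0 + 460)**2 = 460**2 = 211600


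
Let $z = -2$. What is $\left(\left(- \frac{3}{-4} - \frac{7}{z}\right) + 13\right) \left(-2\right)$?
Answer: $- \frac{69}{2} \approx -34.5$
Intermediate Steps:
$\left(\left(- \frac{3}{-4} - \frac{7}{z}\right) + 13\right) \left(-2\right) = \left(\left(- \frac{3}{-4} - \frac{7}{-2}\right) + 13\right) \left(-2\right) = \left(\left(\left(-3\right) \left(- \frac{1}{4}\right) - - \frac{7}{2}\right) + 13\right) \left(-2\right) = \left(\left(\frac{3}{4} + \frac{7}{2}\right) + 13\right) \left(-2\right) = \left(\frac{17}{4} + 13\right) \left(-2\right) = \frac{69}{4} \left(-2\right) = - \frac{69}{2}$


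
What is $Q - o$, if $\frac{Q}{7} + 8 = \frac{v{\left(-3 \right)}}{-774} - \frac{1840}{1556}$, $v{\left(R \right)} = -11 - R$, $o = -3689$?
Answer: $\frac{545687471}{150543} \approx 3624.8$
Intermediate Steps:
$Q = - \frac{9665656}{150543}$ ($Q = -56 + 7 \left(\frac{-11 - -3}{-774} - \frac{1840}{1556}\right) = -56 + 7 \left(\left(-11 + 3\right) \left(- \frac{1}{774}\right) - \frac{460}{389}\right) = -56 + 7 \left(\left(-8\right) \left(- \frac{1}{774}\right) - \frac{460}{389}\right) = -56 + 7 \left(\frac{4}{387} - \frac{460}{389}\right) = -56 + 7 \left(- \frac{176464}{150543}\right) = -56 - \frac{1235248}{150543} = - \frac{9665656}{150543} \approx -64.205$)
$Q - o = - \frac{9665656}{150543} - -3689 = - \frac{9665656}{150543} + 3689 = \frac{545687471}{150543}$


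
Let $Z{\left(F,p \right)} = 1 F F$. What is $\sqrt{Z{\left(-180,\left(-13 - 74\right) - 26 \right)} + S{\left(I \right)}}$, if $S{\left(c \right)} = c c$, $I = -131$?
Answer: $\sqrt{49561} \approx 222.62$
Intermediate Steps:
$S{\left(c \right)} = c^{2}$
$Z{\left(F,p \right)} = F^{2}$ ($Z{\left(F,p \right)} = F F = F^{2}$)
$\sqrt{Z{\left(-180,\left(-13 - 74\right) - 26 \right)} + S{\left(I \right)}} = \sqrt{\left(-180\right)^{2} + \left(-131\right)^{2}} = \sqrt{32400 + 17161} = \sqrt{49561}$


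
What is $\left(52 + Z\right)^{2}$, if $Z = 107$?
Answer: $25281$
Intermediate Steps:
$\left(52 + Z\right)^{2} = \left(52 + 107\right)^{2} = 159^{2} = 25281$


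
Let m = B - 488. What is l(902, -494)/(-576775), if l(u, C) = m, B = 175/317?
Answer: 154521/182837675 ≈ 0.00084513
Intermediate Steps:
B = 175/317 (B = 175*(1/317) = 175/317 ≈ 0.55205)
m = -154521/317 (m = 175/317 - 488 = -154521/317 ≈ -487.45)
l(u, C) = -154521/317
l(902, -494)/(-576775) = -154521/317/(-576775) = -154521/317*(-1/576775) = 154521/182837675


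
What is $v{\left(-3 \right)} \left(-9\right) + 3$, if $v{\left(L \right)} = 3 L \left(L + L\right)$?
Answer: $-483$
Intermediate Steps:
$v{\left(L \right)} = 6 L^{2}$ ($v{\left(L \right)} = 3 L 2 L = 6 L^{2}$)
$v{\left(-3 \right)} \left(-9\right) + 3 = 6 \left(-3\right)^{2} \left(-9\right) + 3 = 6 \cdot 9 \left(-9\right) + 3 = 54 \left(-9\right) + 3 = -486 + 3 = -483$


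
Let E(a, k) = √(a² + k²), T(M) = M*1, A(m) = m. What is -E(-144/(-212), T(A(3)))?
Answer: -3*√2953/53 ≈ -3.0759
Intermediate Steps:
T(M) = M
-E(-144/(-212), T(A(3))) = -√((-144/(-212))² + 3²) = -√((-144*(-1/212))² + 9) = -√((36/53)² + 9) = -√(1296/2809 + 9) = -√(26577/2809) = -3*√2953/53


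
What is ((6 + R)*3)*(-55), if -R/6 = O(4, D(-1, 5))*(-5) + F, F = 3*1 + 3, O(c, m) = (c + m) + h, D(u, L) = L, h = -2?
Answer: -29700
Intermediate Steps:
O(c, m) = -2 + c + m (O(c, m) = (c + m) - 2 = -2 + c + m)
F = 6 (F = 3 + 3 = 6)
R = 174 (R = -6*((-2 + 4 + 5)*(-5) + 6) = -6*(7*(-5) + 6) = -6*(-35 + 6) = -6*(-29) = 174)
((6 + R)*3)*(-55) = ((6 + 174)*3)*(-55) = (180*3)*(-55) = 540*(-55) = -29700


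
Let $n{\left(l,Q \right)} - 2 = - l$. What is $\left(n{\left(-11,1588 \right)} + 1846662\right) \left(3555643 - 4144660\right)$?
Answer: $-1087722968475$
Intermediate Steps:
$n{\left(l,Q \right)} = 2 - l$
$\left(n{\left(-11,1588 \right)} + 1846662\right) \left(3555643 - 4144660\right) = \left(\left(2 - -11\right) + 1846662\right) \left(3555643 - 4144660\right) = \left(\left(2 + 11\right) + 1846662\right) \left(-589017\right) = \left(13 + 1846662\right) \left(-589017\right) = 1846675 \left(-589017\right) = -1087722968475$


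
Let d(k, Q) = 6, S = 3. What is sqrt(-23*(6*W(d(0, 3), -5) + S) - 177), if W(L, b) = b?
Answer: 2*sqrt(111) ≈ 21.071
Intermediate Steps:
sqrt(-23*(6*W(d(0, 3), -5) + S) - 177) = sqrt(-23*(6*(-5) + 3) - 177) = sqrt(-23*(-30 + 3) - 177) = sqrt(-23*(-27) - 177) = sqrt(621 - 177) = sqrt(444) = 2*sqrt(111)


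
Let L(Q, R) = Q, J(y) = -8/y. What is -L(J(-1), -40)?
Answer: -8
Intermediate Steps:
-L(J(-1), -40) = -(-8)/(-1) = -(-8)*(-1) = -1*8 = -8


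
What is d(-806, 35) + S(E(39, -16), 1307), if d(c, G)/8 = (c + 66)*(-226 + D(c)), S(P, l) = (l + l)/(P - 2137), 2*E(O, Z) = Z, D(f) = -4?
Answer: 2920629386/2145 ≈ 1.3616e+6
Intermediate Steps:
E(O, Z) = Z/2
S(P, l) = 2*l/(-2137 + P) (S(P, l) = (2*l)/(-2137 + P) = 2*l/(-2137 + P))
d(c, G) = -121440 - 1840*c (d(c, G) = 8*((c + 66)*(-226 - 4)) = 8*((66 + c)*(-230)) = 8*(-15180 - 230*c) = -121440 - 1840*c)
d(-806, 35) + S(E(39, -16), 1307) = (-121440 - 1840*(-806)) + 2*1307/(-2137 + (½)*(-16)) = (-121440 + 1483040) + 2*1307/(-2137 - 8) = 1361600 + 2*1307/(-2145) = 1361600 + 2*1307*(-1/2145) = 1361600 - 2614/2145 = 2920629386/2145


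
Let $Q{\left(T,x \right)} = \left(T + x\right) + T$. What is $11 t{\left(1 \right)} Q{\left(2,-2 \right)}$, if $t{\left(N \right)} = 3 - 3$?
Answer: $0$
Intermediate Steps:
$Q{\left(T,x \right)} = x + 2 T$
$t{\left(N \right)} = 0$ ($t{\left(N \right)} = 3 - 3 = 0$)
$11 t{\left(1 \right)} Q{\left(2,-2 \right)} = 11 \cdot 0 \left(-2 + 2 \cdot 2\right) = 0 \left(-2 + 4\right) = 0 \cdot 2 = 0$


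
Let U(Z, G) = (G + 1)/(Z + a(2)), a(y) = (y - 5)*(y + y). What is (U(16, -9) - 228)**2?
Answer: 52900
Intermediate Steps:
a(y) = 2*y*(-5 + y) (a(y) = (-5 + y)*(2*y) = 2*y*(-5 + y))
U(Z, G) = (1 + G)/(-12 + Z) (U(Z, G) = (G + 1)/(Z + 2*2*(-5 + 2)) = (1 + G)/(Z + 2*2*(-3)) = (1 + G)/(Z - 12) = (1 + G)/(-12 + Z))
(U(16, -9) - 228)**2 = ((1 - 9)/(-12 + 16) - 228)**2 = (-8/4 - 228)**2 = ((1/4)*(-8) - 228)**2 = (-2 - 228)**2 = (-230)**2 = 52900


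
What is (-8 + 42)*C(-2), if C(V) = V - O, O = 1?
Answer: -102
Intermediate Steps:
C(V) = -1 + V (C(V) = V - 1*1 = V - 1 = -1 + V)
(-8 + 42)*C(-2) = (-8 + 42)*(-1 - 2) = 34*(-3) = -102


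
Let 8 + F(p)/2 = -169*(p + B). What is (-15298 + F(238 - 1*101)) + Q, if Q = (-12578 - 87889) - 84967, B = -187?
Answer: -183848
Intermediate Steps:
Q = -185434 (Q = -100467 - 84967 = -185434)
F(p) = 63190 - 338*p (F(p) = -16 + 2*(-169*(p - 187)) = -16 + 2*(-169*(-187 + p)) = -16 + 2*(31603 - 169*p) = -16 + (63206 - 338*p) = 63190 - 338*p)
(-15298 + F(238 - 1*101)) + Q = (-15298 + (63190 - 338*(238 - 1*101))) - 185434 = (-15298 + (63190 - 338*(238 - 101))) - 185434 = (-15298 + (63190 - 338*137)) - 185434 = (-15298 + (63190 - 46306)) - 185434 = (-15298 + 16884) - 185434 = 1586 - 185434 = -183848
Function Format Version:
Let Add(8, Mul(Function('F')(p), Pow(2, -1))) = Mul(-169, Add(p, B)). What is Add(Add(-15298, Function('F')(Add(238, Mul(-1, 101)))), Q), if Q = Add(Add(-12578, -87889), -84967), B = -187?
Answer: -183848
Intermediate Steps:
Q = -185434 (Q = Add(-100467, -84967) = -185434)
Function('F')(p) = Add(63190, Mul(-338, p)) (Function('F')(p) = Add(-16, Mul(2, Mul(-169, Add(p, -187)))) = Add(-16, Mul(2, Mul(-169, Add(-187, p)))) = Add(-16, Mul(2, Add(31603, Mul(-169, p)))) = Add(-16, Add(63206, Mul(-338, p))) = Add(63190, Mul(-338, p)))
Add(Add(-15298, Function('F')(Add(238, Mul(-1, 101)))), Q) = Add(Add(-15298, Add(63190, Mul(-338, Add(238, Mul(-1, 101))))), -185434) = Add(Add(-15298, Add(63190, Mul(-338, Add(238, -101)))), -185434) = Add(Add(-15298, Add(63190, Mul(-338, 137))), -185434) = Add(Add(-15298, Add(63190, -46306)), -185434) = Add(Add(-15298, 16884), -185434) = Add(1586, -185434) = -183848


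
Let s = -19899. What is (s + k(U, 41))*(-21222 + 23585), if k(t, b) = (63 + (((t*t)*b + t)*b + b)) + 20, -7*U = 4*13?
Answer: 8415883575/49 ≈ 1.7175e+8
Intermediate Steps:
U = -52/7 (U = -4*13/7 = -⅐*52 = -52/7 ≈ -7.4286)
k(t, b) = 83 + b + b*(t + b*t²) (k(t, b) = (63 + ((t²*b + t)*b + b)) + 20 = (63 + ((b*t² + t)*b + b)) + 20 = (63 + ((t + b*t²)*b + b)) + 20 = (63 + (b*(t + b*t²) + b)) + 20 = (63 + (b + b*(t + b*t²))) + 20 = (63 + b + b*(t + b*t²)) + 20 = 83 + b + b*(t + b*t²))
(s + k(U, 41))*(-21222 + 23585) = (-19899 + (83 + 41 + 41*(-52/7) + 41²*(-52/7)²))*(-21222 + 23585) = (-19899 + (83 + 41 - 2132/7 + 1681*(2704/49)))*2363 = (-19899 + (83 + 41 - 2132/7 + 4545424/49))*2363 = (-19899 + 4536576/49)*2363 = (3561525/49)*2363 = 8415883575/49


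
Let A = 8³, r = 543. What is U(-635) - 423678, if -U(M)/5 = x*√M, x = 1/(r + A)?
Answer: -423678 - I*√635/211 ≈ -4.2368e+5 - 0.11943*I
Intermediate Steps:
A = 512
x = 1/1055 (x = 1/(543 + 512) = 1/1055 ≈ 0.00094787)
U(M) = -√M/211
U(-635) - 423678 = -I*√635/211 - 423678 = -423678 - I*√635/211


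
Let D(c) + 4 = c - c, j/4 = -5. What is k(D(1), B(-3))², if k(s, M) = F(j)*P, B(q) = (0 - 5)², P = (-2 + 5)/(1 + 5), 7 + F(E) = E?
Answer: 729/4 ≈ 182.25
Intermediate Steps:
j = -20 (j = 4*(-5) = -20)
D(c) = -4 (D(c) = -4 + (c - c) = -4 + 0 = -4)
F(E) = -7 + E
P = ½ (P = 3/6 = 3*(⅙) = ½ ≈ 0.50000)
B(q) = 25 (B(q) = (-5)² = 25)
k(s, M) = -27/2 (k(s, M) = (-7 - 20)*(½) = -27*½ = -27/2)
k(D(1), B(-3))² = (-27/2)² = 729/4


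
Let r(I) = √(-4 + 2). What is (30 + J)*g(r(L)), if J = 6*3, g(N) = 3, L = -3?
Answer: 144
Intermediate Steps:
r(I) = I*√2 (r(I) = √(-2) = I*√2)
J = 18
(30 + J)*g(r(L)) = (30 + 18)*3 = 48*3 = 144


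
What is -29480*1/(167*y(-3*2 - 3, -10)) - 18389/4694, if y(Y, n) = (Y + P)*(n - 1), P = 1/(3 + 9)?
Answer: -479552081/83877086 ≈ -5.7173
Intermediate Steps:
P = 1/12 ≈ 0.083333
y(Y, n) = (-1 + n)*(1/12 + Y) (y(Y, n) = (Y + 1/12)*(n - 1) = (1/12 + Y)*(-1 + n) = (-1 + n)*(1/12 + Y))
-29480*1/(167*y(-3*2 - 3, -10)) - 18389/4694 = -29480*1/(167*(-1/12 - (-3*2 - 3) + (1/12)*(-10) + (-3*2 - 3)*(-10))) - 18389/4694 = -29480*1/(167*(-1/12 - (-6 - 3) - 5/6 + (-6 - 3)*(-10))) - 18389*1/4694 = -29480*1/(167*(-1/12 - 1*(-9) - 5/6 - 9*(-10))) - 18389/4694 = -29480*1/(167*(-1/12 + 9 - 5/6 + 90)) - 18389/4694 = -29480/(167*(1177/12)) - 18389/4694 = -29480/196559/12 - 18389/4694 = -29480*12/196559 - 18389/4694 = -32160/17869 - 18389/4694 = -479552081/83877086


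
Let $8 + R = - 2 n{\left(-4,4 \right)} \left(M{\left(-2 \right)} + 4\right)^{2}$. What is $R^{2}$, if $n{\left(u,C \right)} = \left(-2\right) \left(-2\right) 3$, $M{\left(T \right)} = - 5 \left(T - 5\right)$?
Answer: $1333126144$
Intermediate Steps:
$M{\left(T \right)} = 25 - 5 T$ ($M{\left(T \right)} = - 5 \left(-5 + T\right) = 25 - 5 T$)
$n{\left(u,C \right)} = 12$ ($n{\left(u,C \right)} = 4 \cdot 3 = 12$)
$R = -36512$ ($R = -8 + \left(-2\right) 12 \left(\left(25 - -10\right) + 4\right)^{2} = -8 - 24 \left(\left(25 + 10\right) + 4\right)^{2} = -8 - 24 \left(35 + 4\right)^{2} = -8 - 24 \cdot 39^{2} = -8 - 36504 = -36512$)
$R^{2} = \left(-36512\right)^{2} = 1333126144$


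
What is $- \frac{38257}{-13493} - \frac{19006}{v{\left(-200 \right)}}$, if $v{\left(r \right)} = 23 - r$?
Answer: $- \frac{247916647}{3008939} \approx -82.393$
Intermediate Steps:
$- \frac{38257}{-13493} - \frac{19006}{v{\left(-200 \right)}} = - \frac{38257}{-13493} - \frac{19006}{23 - -200} = \left(-38257\right) \left(- \frac{1}{13493}\right) - \frac{19006}{23 + 200} = \frac{38257}{13493} - \frac{19006}{223} = - \frac{247916647}{3008939}$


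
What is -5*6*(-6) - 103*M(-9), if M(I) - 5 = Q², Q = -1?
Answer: -438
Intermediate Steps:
M(I) = 6 (M(I) = 5 + (-1)² = 5 + 1 = 6)
-5*6*(-6) - 103*M(-9) = -5*6*(-6) - 103*6 = -30*(-6) - 618 = 180 - 618 = -438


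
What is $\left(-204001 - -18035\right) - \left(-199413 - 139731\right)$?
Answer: $153178$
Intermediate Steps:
$\left(-204001 - -18035\right) - \left(-199413 - 139731\right) = \left(-204001 + 18035\right) - \left(-199413 - 139731\right) = -185966 - -339144 = -185966 + 339144 = 153178$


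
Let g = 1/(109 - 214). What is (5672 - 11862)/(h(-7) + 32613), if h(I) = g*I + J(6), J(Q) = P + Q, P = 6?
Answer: -46425/244688 ≈ -0.18973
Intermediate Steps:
g = -1/105 (g = 1/(-105) = -1/105 ≈ -0.0095238)
J(Q) = 6 + Q
h(I) = 12 - I/105 (h(I) = -I/105 + (6 + 6) = -I/105 + 12 = 12 - I/105)
(5672 - 11862)/(h(-7) + 32613) = (5672 - 11862)/((12 - 1/105*(-7)) + 32613) = -6190/((12 + 1/15) + 32613) = -6190/(181/15 + 32613) = -6190/489376/15 = -6190*15/489376 = -46425/244688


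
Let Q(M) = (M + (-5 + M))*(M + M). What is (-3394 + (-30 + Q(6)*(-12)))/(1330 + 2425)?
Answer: -4432/3755 ≈ -1.1803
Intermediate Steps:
Q(M) = 2*M*(-5 + 2*M) (Q(M) = (-5 + 2*M)*(2*M) = 2*M*(-5 + 2*M))
(-3394 + (-30 + Q(6)*(-12)))/(1330 + 2425) = (-3394 + (-30 + (2*6*(-5 + 2*6))*(-12)))/(1330 + 2425) = (-3394 + (-30 + (2*6*(-5 + 12))*(-12)))/3755 = (-3394 + (-30 + (2*6*7)*(-12)))*(1/3755) = (-3394 + (-30 + 84*(-12)))*(1/3755) = (-3394 + (-30 - 1008))*(1/3755) = (-3394 - 1038)*(1/3755) = -4432*1/3755 = -4432/3755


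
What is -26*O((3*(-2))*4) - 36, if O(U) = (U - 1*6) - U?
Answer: 120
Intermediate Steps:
O(U) = -6 (O(U) = (U - 6) - U = (-6 + U) - U = -6)
-26*O((3*(-2))*4) - 36 = -26*(-6) - 36 = 156 - 36 = 120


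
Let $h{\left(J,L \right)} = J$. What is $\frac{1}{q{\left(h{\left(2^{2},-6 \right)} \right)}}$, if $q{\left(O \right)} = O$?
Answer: $\frac{1}{4} \approx 0.25$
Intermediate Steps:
$\frac{1}{q{\left(h{\left(2^{2},-6 \right)} \right)}} = \frac{1}{2^{2}} = \frac{1}{4}$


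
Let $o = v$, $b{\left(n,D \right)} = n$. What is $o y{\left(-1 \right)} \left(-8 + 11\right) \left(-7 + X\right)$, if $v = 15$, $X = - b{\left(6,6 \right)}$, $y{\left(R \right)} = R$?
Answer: $585$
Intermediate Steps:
$X = -6$ ($X = \left(-1\right) 6 = -6$)
$o = 15$
$o y{\left(-1 \right)} \left(-8 + 11\right) \left(-7 + X\right) = 15 \left(-1\right) \left(-8 + 11\right) \left(-7 - 6\right) = - 15 \cdot 3 \left(-13\right) = \left(-15\right) \left(-39\right) = 585$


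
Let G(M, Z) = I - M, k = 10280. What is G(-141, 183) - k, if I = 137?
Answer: -10002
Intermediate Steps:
G(M, Z) = 137 - M
G(-141, 183) - k = (137 - 1*(-141)) - 1*10280 = (137 + 141) - 10280 = 278 - 10280 = -10002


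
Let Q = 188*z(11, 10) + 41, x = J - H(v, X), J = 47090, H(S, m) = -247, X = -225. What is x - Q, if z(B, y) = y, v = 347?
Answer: 45416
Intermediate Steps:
x = 47337 (x = 47090 - 1*(-247) = 47090 + 247 = 47337)
Q = 1921 (Q = 188*10 + 41 = 1880 + 41 = 1921)
x - Q = 47337 - 1*1921 = 47337 - 1921 = 45416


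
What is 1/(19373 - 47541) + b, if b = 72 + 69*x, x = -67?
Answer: -128192569/28168 ≈ -4551.0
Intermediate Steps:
b = -4551 (b = 72 + 69*(-67) = 72 - 4623 = -4551)
1/(19373 - 47541) + b = 1/(19373 - 47541) - 4551 = 1/(-28168) - 4551 = -1/28168 - 4551 = -128192569/28168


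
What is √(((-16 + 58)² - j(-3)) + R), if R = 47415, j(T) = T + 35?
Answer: 7*√1003 ≈ 221.69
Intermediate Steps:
j(T) = 35 + T
√(((-16 + 58)² - j(-3)) + R) = √(((-16 + 58)² - (35 - 3)) + 47415) = √((42² - 1*32) + 47415) = √((1764 - 32) + 47415) = √(1732 + 47415) = √49147 = 7*√1003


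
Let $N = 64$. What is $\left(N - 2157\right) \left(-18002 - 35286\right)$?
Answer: $111531784$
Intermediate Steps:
$\left(N - 2157\right) \left(-18002 - 35286\right) = \left(64 - 2157\right) \left(-18002 - 35286\right) = \left(64 - 2157\right) \left(-53288\right) = \left(-2093\right) \left(-53288\right) = 111531784$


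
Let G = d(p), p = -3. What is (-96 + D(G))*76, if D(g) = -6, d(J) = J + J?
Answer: -7752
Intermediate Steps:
d(J) = 2*J
G = -6 (G = 2*(-3) = -6)
(-96 + D(G))*76 = (-96 - 6)*76 = -102*76 = -7752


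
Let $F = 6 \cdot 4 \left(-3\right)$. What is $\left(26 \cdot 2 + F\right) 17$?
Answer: $-340$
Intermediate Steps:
$F = -72$ ($F = 24 \left(-3\right) = -72$)
$\left(26 \cdot 2 + F\right) 17 = \left(26 \cdot 2 - 72\right) 17 = \left(52 - 72\right) 17 = \left(-20\right) 17 = -340$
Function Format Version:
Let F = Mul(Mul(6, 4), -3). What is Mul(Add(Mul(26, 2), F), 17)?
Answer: -340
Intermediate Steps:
F = -72 (F = Mul(24, -3) = -72)
Mul(Add(Mul(26, 2), F), 17) = Mul(Add(Mul(26, 2), -72), 17) = Mul(Add(52, -72), 17) = Mul(-20, 17) = -340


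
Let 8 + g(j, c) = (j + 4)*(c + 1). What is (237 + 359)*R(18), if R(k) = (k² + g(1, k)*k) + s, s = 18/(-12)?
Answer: 1125546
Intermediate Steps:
s = -3/2 (s = 18*(-1/12) = -3/2 ≈ -1.5000)
g(j, c) = -8 + (1 + c)*(4 + j) (g(j, c) = -8 + (j + 4)*(c + 1) = -8 + (4 + j)*(1 + c) = -8 + (1 + c)*(4 + j))
R(k) = -3/2 + k² + k*(-3 + 5*k) (R(k) = (k² + (-4 + 1 + 4*k + k*1)*k) - 3/2 = (k² + (-4 + 1 + 4*k + k)*k) - 3/2 = (k² + (-3 + 5*k)*k) - 3/2 = (k² + k*(-3 + 5*k)) - 3/2 = -3/2 + k² + k*(-3 + 5*k))
(237 + 359)*R(18) = (237 + 359)*(-3/2 - 3*18 + 6*18²) = 596*(-3/2 - 54 + 6*324) = 596*(-3/2 - 54 + 1944) = 596*(3777/2) = 1125546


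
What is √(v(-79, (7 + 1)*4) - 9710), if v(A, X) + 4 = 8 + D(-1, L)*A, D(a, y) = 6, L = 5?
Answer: 2*I*√2545 ≈ 100.9*I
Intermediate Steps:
v(A, X) = 4 + 6*A (v(A, X) = -4 + (8 + 6*A) = 4 + 6*A)
√(v(-79, (7 + 1)*4) - 9710) = √((4 + 6*(-79)) - 9710) = √((4 - 474) - 9710) = √(-470 - 9710) = √(-10180) = 2*I*√2545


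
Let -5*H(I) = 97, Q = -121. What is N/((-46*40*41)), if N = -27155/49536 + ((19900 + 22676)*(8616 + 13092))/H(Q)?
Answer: 45783143655895/72497719296 ≈ 631.51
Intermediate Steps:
H(I) = -97/5 (H(I) = -⅕*97 = -97/5)
N = -228915718279475/4804992 (N = -27155/49536 + ((19900 + 22676)*(8616 + 13092))/(-97/5) = -27155*1/49536 + (42576*21708)*(-5/97) = -27155/49536 + 924239808*(-5/97) = -27155/49536 - 4621199040/97 = -228915718279475/4804992 ≈ -4.7641e+7)
N/((-46*40*41)) = -228915718279475/(4804992*(-46*40*41)) = -228915718279475/(4804992*((-1840*41))) = -228915718279475/4804992/(-75440) = -228915718279475/4804992*(-1/75440) = 45783143655895/72497719296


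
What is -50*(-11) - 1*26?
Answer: 524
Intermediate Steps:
-50*(-11) - 1*26 = 550 - 26 = 524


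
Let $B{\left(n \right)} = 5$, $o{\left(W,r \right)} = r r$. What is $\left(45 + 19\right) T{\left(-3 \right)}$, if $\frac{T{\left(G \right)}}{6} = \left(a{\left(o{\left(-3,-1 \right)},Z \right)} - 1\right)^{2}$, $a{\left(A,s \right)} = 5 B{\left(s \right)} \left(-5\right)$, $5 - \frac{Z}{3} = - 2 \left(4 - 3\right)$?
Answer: $6096384$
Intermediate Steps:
$o{\left(W,r \right)} = r^{2}$
$Z = 21$ ($Z = 15 - 3 \left(- 2 \left(4 - 3\right)\right) = 15 - 3 \left(\left(-2\right) 1\right) = 15 - -6 = 15 + 6 = 21$)
$a{\left(A,s \right)} = -125$ ($a{\left(A,s \right)} = 5 \cdot 5 \left(-5\right) = 25 \left(-5\right) = -125$)
$T{\left(G \right)} = 95256$ ($T{\left(G \right)} = 6 \left(-125 - 1\right)^{2} = 6 \left(-126\right)^{2} = 6 \cdot 15876 = 95256$)
$\left(45 + 19\right) T{\left(-3 \right)} = \left(45 + 19\right) 95256 = 64 \cdot 95256 = 6096384$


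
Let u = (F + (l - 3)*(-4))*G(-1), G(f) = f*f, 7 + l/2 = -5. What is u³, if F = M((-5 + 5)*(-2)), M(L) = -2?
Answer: 1191016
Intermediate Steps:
l = -24 (l = -14 + 2*(-5) = -14 - 10 = -24)
G(f) = f²
F = -2
u = 106 (u = (-2 + (-24 - 3)*(-4))*(-1)² = (-2 - 27*(-4))*1 = (-2 + 108)*1 = 106*1 = 106)
u³ = 106³ = 1191016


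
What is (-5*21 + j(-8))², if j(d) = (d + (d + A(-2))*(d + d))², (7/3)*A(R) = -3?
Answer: 927582798321/2401 ≈ 3.8633e+8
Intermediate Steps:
A(R) = -9/7 (A(R) = (3/7)*(-3) = -9/7)
j(d) = (d + 2*d*(-9/7 + d))² (j(d) = (d + (d - 9/7)*(d + d))² = (d + (-9/7 + d)*(2*d))² = (d + 2*d*(-9/7 + d))²)
(-5*21 + j(-8))² = (-5*21 + (1/49)*(-8)²*(-11 + 14*(-8))²)² = (-105 + (1/49)*64*(-11 - 112)²)² = (-105 + (1/49)*64*(-123)²)² = (-105 + (1/49)*64*15129)² = (-105 + 968256/49)² = (963111/49)² = 927582798321/2401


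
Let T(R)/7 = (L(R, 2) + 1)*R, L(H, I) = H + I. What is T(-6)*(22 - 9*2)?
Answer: 504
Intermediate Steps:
T(R) = 7*R*(3 + R) (T(R) = 7*(((R + 2) + 1)*R) = 7*(((2 + R) + 1)*R) = 7*((3 + R)*R) = 7*(R*(3 + R)) = 7*R*(3 + R))
T(-6)*(22 - 9*2) = (7*(-6)*(3 - 6))*(22 - 9*2) = (7*(-6)*(-3))*(22 - 18) = 126*4 = 504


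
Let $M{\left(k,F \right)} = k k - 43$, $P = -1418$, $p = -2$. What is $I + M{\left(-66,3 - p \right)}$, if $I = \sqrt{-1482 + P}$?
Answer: $4313 + 10 i \sqrt{29} \approx 4313.0 + 53.852 i$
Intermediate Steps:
$M{\left(k,F \right)} = -43 + k^{2}$ ($M{\left(k,F \right)} = k^{2} - 43 = -43 + k^{2}$)
$I = 10 i \sqrt{29}$ ($I = \sqrt{-1482 - 1418} = \sqrt{-2900} = 10 i \sqrt{29} \approx 53.852 i$)
$I + M{\left(-66,3 - p \right)} = 10 i \sqrt{29} - \left(43 - \left(-66\right)^{2}\right) = 10 i \sqrt{29} + \left(-43 + 4356\right) = 10 i \sqrt{29} + 4313 = 4313 + 10 i \sqrt{29}$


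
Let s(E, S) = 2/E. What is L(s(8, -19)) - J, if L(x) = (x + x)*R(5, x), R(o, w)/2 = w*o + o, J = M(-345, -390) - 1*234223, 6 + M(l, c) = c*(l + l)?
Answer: -139459/4 ≈ -34865.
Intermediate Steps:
M(l, c) = -6 + 2*c*l (M(l, c) = -6 + c*(l + l) = -6 + c*(2*l) = -6 + 2*c*l)
J = 34871 (J = (-6 + 2*(-390)*(-345)) - 1*234223 = (-6 + 269100) - 234223 = 269094 - 234223 = 34871)
R(o, w) = 2*o + 2*o*w (R(o, w) = 2*(w*o + o) = 2*(o*w + o) = 2*(o + o*w) = 2*o + 2*o*w)
L(x) = 2*x*(10 + 10*x) (L(x) = (x + x)*(2*5*(1 + x)) = (2*x)*(10 + 10*x) = 2*x*(10 + 10*x))
L(s(8, -19)) - J = 20*(2/8)*(1 + 2/8) - 1*34871 = 20*(2*(1/8))*(1 + 2*(1/8)) - 34871 = 20*(1/4)*(1 + 1/4) - 34871 = 20*(1/4)*(5/4) - 34871 = 25/4 - 34871 = -139459/4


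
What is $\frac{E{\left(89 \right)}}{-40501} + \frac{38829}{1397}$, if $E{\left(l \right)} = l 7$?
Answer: $\frac{1571742998}{56579897} \approx 27.779$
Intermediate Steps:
$E{\left(l \right)} = 7 l$
$\frac{E{\left(89 \right)}}{-40501} + \frac{38829}{1397} = \frac{7 \cdot 89}{-40501} + \frac{38829}{1397} = 623 \left(- \frac{1}{40501}\right) + 38829 \cdot \frac{1}{1397} = - \frac{623}{40501} + \frac{38829}{1397} = \frac{1571742998}{56579897}$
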